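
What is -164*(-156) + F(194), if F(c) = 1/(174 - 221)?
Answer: 1202447/47 ≈ 25584.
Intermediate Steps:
F(c) = -1/47 (F(c) = 1/(-47) = -1/47)
-164*(-156) + F(194) = -164*(-156) - 1/47 = 25584 - 1/47 = 1202447/47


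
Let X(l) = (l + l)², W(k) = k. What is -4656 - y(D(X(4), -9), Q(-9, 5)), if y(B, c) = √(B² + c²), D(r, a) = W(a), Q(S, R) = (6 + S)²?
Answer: -4656 - 9*√2 ≈ -4668.7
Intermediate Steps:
X(l) = 4*l² (X(l) = (2*l)² = 4*l²)
D(r, a) = a
-4656 - y(D(X(4), -9), Q(-9, 5)) = -4656 - √((-9)² + ((6 - 9)²)²) = -4656 - √(81 + ((-3)²)²) = -4656 - √(81 + 9²) = -4656 - √(81 + 81) = -4656 - √162 = -4656 - 9*√2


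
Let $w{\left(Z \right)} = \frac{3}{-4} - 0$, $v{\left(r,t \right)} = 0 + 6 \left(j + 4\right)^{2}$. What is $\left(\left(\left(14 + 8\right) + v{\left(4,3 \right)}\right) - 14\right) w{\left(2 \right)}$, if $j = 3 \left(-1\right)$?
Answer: $- \frac{21}{2} \approx -10.5$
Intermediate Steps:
$j = -3$
$v{\left(r,t \right)} = 6$ ($v{\left(r,t \right)} = 0 + 6 \left(-3 + 4\right)^{2} = 0 + 6 \cdot 1^{2} = 0 + 6 \cdot 1 = 0 + 6 = 6$)
$w{\left(Z \right)} = - \frac{3}{4}$ ($w{\left(Z \right)} = 3 \left(- \frac{1}{4}\right) + 0 = - \frac{3}{4} + 0 = - \frac{3}{4}$)
$\left(\left(\left(14 + 8\right) + v{\left(4,3 \right)}\right) - 14\right) w{\left(2 \right)} = \left(\left(\left(14 + 8\right) + 6\right) - 14\right) \left(- \frac{3}{4}\right) = \left(\left(22 + 6\right) - 14\right) \left(- \frac{3}{4}\right) = \left(28 - 14\right) \left(- \frac{3}{4}\right) = 14 \left(- \frac{3}{4}\right) = - \frac{21}{2}$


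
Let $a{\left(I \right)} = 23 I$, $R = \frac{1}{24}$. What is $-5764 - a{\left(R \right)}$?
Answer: $- \frac{138359}{24} \approx -5765.0$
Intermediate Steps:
$R = \frac{1}{24} \approx 0.041667$
$-5764 - a{\left(R \right)} = -5764 - 23 \cdot \frac{1}{24} = -5764 - \frac{23}{24} = - \frac{138359}{24}$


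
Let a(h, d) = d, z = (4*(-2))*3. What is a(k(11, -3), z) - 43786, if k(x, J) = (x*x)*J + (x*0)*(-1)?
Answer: -43810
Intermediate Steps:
k(x, J) = J*x**2 (k(x, J) = x**2*J + 0*(-1) = J*x**2 + 0 = J*x**2)
z = -24 (z = -8*3 = -24)
a(k(11, -3), z) - 43786 = -24 - 43786 = -43810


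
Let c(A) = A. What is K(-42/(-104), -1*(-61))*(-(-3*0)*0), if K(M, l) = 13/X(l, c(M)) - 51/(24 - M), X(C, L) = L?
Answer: 0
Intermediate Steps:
K(M, l) = -51/(24 - M) + 13/M (K(M, l) = 13/M - 51/(24 - M) = -51/(24 - M) + 13/M)
K(-42/(-104), -1*(-61))*(-(-3*0)*0) = (8*(-39 + 8*(-42/(-104)))/(((-42/(-104)))*(-24 - 42/(-104))))*(-(-3*0)*0) = (8*(-39 + 8*(-42*(-1/104)))/(((-42*(-1/104)))*(-24 - 42*(-1/104))))*(-0*0) = (8*(-39 + 8*(21/52))/((21/52)*(-24 + 21/52)))*(-1*0) = (8*(52/21)*(-39 + 42/13)/(-1227/52))*0 = (8*(52/21)*(-52/1227)*(-465/13))*0 = (257920/8589)*0 = 0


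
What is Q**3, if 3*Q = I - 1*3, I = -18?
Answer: -343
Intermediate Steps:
Q = -7 (Q = (-18 - 1*3)/3 = (-18 - 3)/3 = (1/3)*(-21) = -7)
Q**3 = (-7)**3 = -343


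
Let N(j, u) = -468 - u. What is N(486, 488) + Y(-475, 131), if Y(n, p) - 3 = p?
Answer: -822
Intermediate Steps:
Y(n, p) = 3 + p
N(486, 488) + Y(-475, 131) = (-468 - 1*488) + (3 + 131) = (-468 - 488) + 134 = -956 + 134 = -822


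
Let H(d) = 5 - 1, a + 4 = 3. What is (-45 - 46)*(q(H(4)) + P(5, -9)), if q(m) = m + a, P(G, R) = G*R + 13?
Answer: 2639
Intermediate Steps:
a = -1 (a = -4 + 3 = -1)
H(d) = 4
P(G, R) = 13 + G*R
q(m) = -1 + m (q(m) = m - 1 = -1 + m)
(-45 - 46)*(q(H(4)) + P(5, -9)) = (-45 - 46)*((-1 + 4) + (13 + 5*(-9))) = -91*(3 + (13 - 45)) = -91*(3 - 32) = -91*(-29) = 2639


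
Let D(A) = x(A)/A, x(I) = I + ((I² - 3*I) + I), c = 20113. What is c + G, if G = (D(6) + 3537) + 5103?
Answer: 28758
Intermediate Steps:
x(I) = I² - I (x(I) = I + (I² - 2*I) = I² - I)
D(A) = -1 + A (D(A) = (A*(-1 + A))/A = -1 + A)
G = 8645 (G = ((-1 + 6) + 3537) + 5103 = (5 + 3537) + 5103 = 3542 + 5103 = 8645)
c + G = 20113 + 8645 = 28758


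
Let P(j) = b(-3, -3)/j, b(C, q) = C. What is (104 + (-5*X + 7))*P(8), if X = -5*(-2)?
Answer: -183/8 ≈ -22.875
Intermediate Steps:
X = 10
P(j) = -3/j
(104 + (-5*X + 7))*P(8) = (104 + (-5*10 + 7))*(-3/8) = (104 + (-50 + 7))*(-3*⅛) = (104 - 43)*(-3/8) = 61*(-3/8) = -183/8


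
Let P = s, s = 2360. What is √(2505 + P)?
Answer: √4865 ≈ 69.750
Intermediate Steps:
P = 2360
√(2505 + P) = √(2505 + 2360) = √4865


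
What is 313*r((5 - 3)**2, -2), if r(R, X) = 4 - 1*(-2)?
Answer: 1878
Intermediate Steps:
r(R, X) = 6 (r(R, X) = 4 + 2 = 6)
313*r((5 - 3)**2, -2) = 313*6 = 1878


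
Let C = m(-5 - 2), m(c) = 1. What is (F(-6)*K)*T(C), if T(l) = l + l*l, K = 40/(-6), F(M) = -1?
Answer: 40/3 ≈ 13.333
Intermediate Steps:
K = -20/3 (K = 40*(-⅙) = -20/3 ≈ -6.6667)
C = 1
T(l) = l + l²
(F(-6)*K)*T(C) = (-1*(-20/3))*(1*(1 + 1)) = 20*(1*2)/3 = (20/3)*2 = 40/3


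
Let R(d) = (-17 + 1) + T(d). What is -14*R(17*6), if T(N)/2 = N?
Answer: -2632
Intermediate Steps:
T(N) = 2*N
R(d) = -16 + 2*d (R(d) = (-17 + 1) + 2*d = -16 + 2*d)
-14*R(17*6) = -14*(-16 + 2*(17*6)) = -14*(-16 + 2*102) = -14*(-16 + 204) = -14*188 = -2632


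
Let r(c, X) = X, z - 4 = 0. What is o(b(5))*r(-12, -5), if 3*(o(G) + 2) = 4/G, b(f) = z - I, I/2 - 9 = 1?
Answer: 125/12 ≈ 10.417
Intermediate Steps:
z = 4 (z = 4 + 0 = 4)
I = 20 (I = 18 + 2*1 = 18 + 2 = 20)
b(f) = -16 (b(f) = 4 - 1*20 = 4 - 20 = -16)
o(G) = -2 + 4/(3*G) (o(G) = -2 + (4/G)/3 = -2 + 4/(3*G))
o(b(5))*r(-12, -5) = (-2 + (4/3)/(-16))*(-5) = (-2 + (4/3)*(-1/16))*(-5) = (-2 - 1/12)*(-5) = -25/12*(-5) = 125/12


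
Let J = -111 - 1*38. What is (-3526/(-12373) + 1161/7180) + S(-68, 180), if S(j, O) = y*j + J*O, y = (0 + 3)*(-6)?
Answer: -2273861349707/88838140 ≈ -25596.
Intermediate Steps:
y = -18 (y = 3*(-6) = -18)
J = -149 (J = -111 - 38 = -149)
S(j, O) = -149*O - 18*j (S(j, O) = -18*j - 149*O = -149*O - 18*j)
(-3526/(-12373) + 1161/7180) + S(-68, 180) = (-3526/(-12373) + 1161/7180) + (-149*180 - 18*(-68)) = (-3526*(-1/12373) + 1161*(1/7180)) + (-26820 + 1224) = (3526/12373 + 1161/7180) - 25596 = 39681733/88838140 - 25596 = -2273861349707/88838140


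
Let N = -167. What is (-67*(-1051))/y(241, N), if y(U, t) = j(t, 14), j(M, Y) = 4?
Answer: 70417/4 ≈ 17604.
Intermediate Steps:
y(U, t) = 4
(-67*(-1051))/y(241, N) = -67*(-1051)/4 = 70417*(¼) = 70417/4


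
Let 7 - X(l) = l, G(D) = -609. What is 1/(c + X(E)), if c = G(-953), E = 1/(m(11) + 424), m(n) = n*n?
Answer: -545/328091 ≈ -0.0016611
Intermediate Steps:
m(n) = n**2
E = 1/545 (E = 1/(11**2 + 424) = 1/(121 + 424) = 1/545 ≈ 0.0018349)
c = -609
X(l) = 7 - l
1/(c + X(E)) = 1/(-609 + (7 - 1*1/545)) = 1/(-609 + (7 - 1/545)) = 1/(-609 + 3814/545) = 1/(-328091/545) = -545/328091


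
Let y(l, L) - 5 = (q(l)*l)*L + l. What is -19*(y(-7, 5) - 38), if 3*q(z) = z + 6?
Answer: 1615/3 ≈ 538.33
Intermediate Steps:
q(z) = 2 + z/3 (q(z) = (z + 6)/3 = (6 + z)/3 = 2 + z/3)
y(l, L) = 5 + l + L*l*(2 + l/3) (y(l, L) = 5 + (((2 + l/3)*l)*L + l) = 5 + ((l*(2 + l/3))*L + l) = 5 + (L*l*(2 + l/3) + l) = 5 + (l + L*l*(2 + l/3)) = 5 + l + L*l*(2 + l/3))
-19*(y(-7, 5) - 38) = -19*((5 - 7 + (1/3)*5*(-7)*(6 - 7)) - 38) = -19*((5 - 7 + (1/3)*5*(-7)*(-1)) - 38) = -19*((5 - 7 + 35/3) - 38) = -19*(29/3 - 38) = -19*(-85/3) = 1615/3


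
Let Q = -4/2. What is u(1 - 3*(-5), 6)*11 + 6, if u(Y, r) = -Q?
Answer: 28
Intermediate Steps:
Q = -2 (Q = -4*½ = -2)
u(Y, r) = 2 (u(Y, r) = -1*(-2) = 2)
u(1 - 3*(-5), 6)*11 + 6 = 2*11 + 6 = 22 + 6 = 28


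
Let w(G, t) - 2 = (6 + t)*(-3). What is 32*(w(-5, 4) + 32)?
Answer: 128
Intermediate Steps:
w(G, t) = -16 - 3*t (w(G, t) = 2 + (6 + t)*(-3) = 2 + (-18 - 3*t) = -16 - 3*t)
32*(w(-5, 4) + 32) = 32*((-16 - 3*4) + 32) = 32*((-16 - 12) + 32) = 32*(-28 + 32) = 32*4 = 128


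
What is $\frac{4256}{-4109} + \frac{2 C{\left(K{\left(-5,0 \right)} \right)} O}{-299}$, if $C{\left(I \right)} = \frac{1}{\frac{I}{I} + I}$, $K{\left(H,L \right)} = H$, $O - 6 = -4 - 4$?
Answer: $- \frac{182379}{175513} \approx -1.0391$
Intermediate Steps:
$O = -2$ ($O = 6 - 8 = -2$)
$C{\left(I \right)} = \frac{1}{1 + I}$
$\frac{4256}{-4109} + \frac{2 C{\left(K{\left(-5,0 \right)} \right)} O}{-299} = \frac{4256}{-4109} + \frac{\frac{2}{1 - 5} \left(-2\right)}{-299} = 4256 \left(- \frac{1}{4109}\right) + \frac{2}{-4} \left(-2\right) \left(- \frac{1}{299}\right) = - \frac{608}{587} + 2 \left(- \frac{1}{4}\right) \left(-2\right) \left(- \frac{1}{299}\right) = - \frac{608}{587} + \left(- \frac{1}{2}\right) \left(-2\right) \left(- \frac{1}{299}\right) = - \frac{608}{587} + 1 \left(- \frac{1}{299}\right) = - \frac{608}{587} - \frac{1}{299} = - \frac{182379}{175513}$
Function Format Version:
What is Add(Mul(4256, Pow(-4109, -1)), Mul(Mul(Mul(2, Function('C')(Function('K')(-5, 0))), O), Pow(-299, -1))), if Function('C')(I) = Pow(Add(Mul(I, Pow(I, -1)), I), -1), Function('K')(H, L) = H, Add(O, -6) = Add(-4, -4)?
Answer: Rational(-182379, 175513) ≈ -1.0391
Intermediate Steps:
O = -2 (O = Add(6, Add(-4, -4)) = Add(6, -8) = -2)
Function('C')(I) = Pow(Add(1, I), -1)
Add(Mul(4256, Pow(-4109, -1)), Mul(Mul(Mul(2, Function('C')(Function('K')(-5, 0))), O), Pow(-299, -1))) = Add(Mul(4256, Pow(-4109, -1)), Mul(Mul(Mul(2, Pow(Add(1, -5), -1)), -2), Pow(-299, -1))) = Add(Mul(4256, Rational(-1, 4109)), Mul(Mul(Mul(2, Pow(-4, -1)), -2), Rational(-1, 299))) = Add(Rational(-608, 587), Mul(Mul(Mul(2, Rational(-1, 4)), -2), Rational(-1, 299))) = Add(Rational(-608, 587), Mul(Mul(Rational(-1, 2), -2), Rational(-1, 299))) = Add(Rational(-608, 587), Mul(1, Rational(-1, 299))) = Add(Rational(-608, 587), Rational(-1, 299)) = Rational(-182379, 175513)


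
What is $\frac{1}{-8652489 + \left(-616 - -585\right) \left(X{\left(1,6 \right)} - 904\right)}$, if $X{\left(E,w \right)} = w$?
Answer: $- \frac{1}{8624651} \approx -1.1595 \cdot 10^{-7}$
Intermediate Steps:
$\frac{1}{-8652489 + \left(-616 - -585\right) \left(X{\left(1,6 \right)} - 904\right)} = \frac{1}{-8652489 + \left(-616 - -585\right) \left(6 - 904\right)} = \frac{1}{-8652489 + \left(-616 + 585\right) \left(-898\right)} = \frac{1}{-8652489 - -27838} = \frac{1}{-8652489 + 27838} = \frac{1}{-8624651} = - \frac{1}{8624651}$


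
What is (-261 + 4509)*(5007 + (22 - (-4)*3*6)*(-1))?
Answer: 20870424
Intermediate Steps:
(-261 + 4509)*(5007 + (22 - (-4)*3*6)*(-1)) = 4248*(5007 + (22 - 4*(-3)*6)*(-1)) = 4248*(5007 + (22 + 12*6)*(-1)) = 4248*(5007 + (22 + 72)*(-1)) = 4248*(5007 + 94*(-1)) = 4248*(5007 - 94) = 4248*4913 = 20870424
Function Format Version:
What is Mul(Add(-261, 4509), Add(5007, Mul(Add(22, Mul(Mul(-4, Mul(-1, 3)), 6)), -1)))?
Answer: 20870424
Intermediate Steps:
Mul(Add(-261, 4509), Add(5007, Mul(Add(22, Mul(Mul(-4, Mul(-1, 3)), 6)), -1))) = Mul(4248, Add(5007, Mul(Add(22, Mul(Mul(-4, -3), 6)), -1))) = Mul(4248, Add(5007, Mul(Add(22, Mul(12, 6)), -1))) = Mul(4248, Add(5007, Mul(Add(22, 72), -1))) = Mul(4248, Add(5007, Mul(94, -1))) = Mul(4248, Add(5007, -94)) = Mul(4248, 4913) = 20870424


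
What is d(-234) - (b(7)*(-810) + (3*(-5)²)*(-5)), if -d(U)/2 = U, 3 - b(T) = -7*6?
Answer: 37293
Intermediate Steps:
b(T) = 45 (b(T) = 3 - (-7)*6 = 3 - 1*(-42) = 3 + 42 = 45)
d(U) = -2*U
d(-234) - (b(7)*(-810) + (3*(-5)²)*(-5)) = -2*(-234) - (45*(-810) + (3*(-5)²)*(-5)) = 468 - (-36450 + (3*25)*(-5)) = 468 - (-36450 + 75*(-5)) = 468 - (-36450 - 375) = 468 - 1*(-36825) = 468 + 36825 = 37293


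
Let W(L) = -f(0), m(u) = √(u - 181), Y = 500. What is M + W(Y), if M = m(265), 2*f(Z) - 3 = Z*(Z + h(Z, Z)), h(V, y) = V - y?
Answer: -3/2 + 2*√21 ≈ 7.6652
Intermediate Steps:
f(Z) = 3/2 + Z²/2 (f(Z) = 3/2 + (Z*(Z + (Z - Z)))/2 = 3/2 + (Z*(Z + 0))/2 = 3/2 + (Z*Z)/2 = 3/2 + Z²/2)
m(u) = √(-181 + u)
W(L) = -3/2 (W(L) = -(3/2 + (½)*0²) = -(3/2 + (½)*0) = -(3/2 + 0) = -1*3/2 = -3/2)
M = 2*√21 (M = √(-181 + 265) = √84 = 2*√21 ≈ 9.1651)
M + W(Y) = 2*√21 - 3/2 = -3/2 + 2*√21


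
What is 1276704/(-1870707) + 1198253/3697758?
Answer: -826454051587/2305807258302 ≈ -0.35842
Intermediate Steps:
1276704/(-1870707) + 1198253/3697758 = 1276704*(-1/1870707) + 1198253*(1/3697758) = -425568/623569 + 1198253/3697758 = -826454051587/2305807258302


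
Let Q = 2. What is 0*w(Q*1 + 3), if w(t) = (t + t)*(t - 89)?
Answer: 0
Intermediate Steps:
w(t) = 2*t*(-89 + t) (w(t) = (2*t)*(-89 + t) = 2*t*(-89 + t))
0*w(Q*1 + 3) = 0*(2*(2*1 + 3)*(-89 + (2*1 + 3))) = 0*(2*(2 + 3)*(-89 + (2 + 3))) = 0*(2*5*(-89 + 5)) = 0*(2*5*(-84)) = 0*(-840) = 0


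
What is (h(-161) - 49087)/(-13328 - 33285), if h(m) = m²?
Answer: 23166/46613 ≈ 0.49699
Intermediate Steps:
(h(-161) - 49087)/(-13328 - 33285) = ((-161)² - 49087)/(-13328 - 33285) = (25921 - 49087)/(-46613) = -23166*(-1/46613) = 23166/46613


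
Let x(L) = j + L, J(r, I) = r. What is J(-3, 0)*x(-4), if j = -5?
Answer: 27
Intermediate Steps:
x(L) = -5 + L
J(-3, 0)*x(-4) = -3*(-5 - 4) = -3*(-9) = 27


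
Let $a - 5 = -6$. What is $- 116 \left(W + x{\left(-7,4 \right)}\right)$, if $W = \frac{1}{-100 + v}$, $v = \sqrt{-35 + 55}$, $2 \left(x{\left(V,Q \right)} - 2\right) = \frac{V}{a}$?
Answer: $- \frac{317782}{499} + \frac{58 \sqrt{5}}{2495} \approx -636.79$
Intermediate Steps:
$a = -1$ ($a = 5 - 6 = -1$)
$x{\left(V,Q \right)} = 2 - \frac{V}{2}$ ($x{\left(V,Q \right)} = 2 + \frac{V \frac{1}{-1}}{2} = 2 + \frac{V \left(-1\right)}{2} = 2 + \frac{\left(-1\right) V}{2} = 2 - \frac{V}{2}$)
$v = 2 \sqrt{5}$ ($v = \sqrt{20} = 2 \sqrt{5} \approx 4.4721$)
$W = \frac{1}{-100 + 2 \sqrt{5}} \approx -0.010468$
$- 116 \left(W + x{\left(-7,4 \right)}\right) = - 116 \left(\left(- \frac{5}{499} - \frac{\sqrt{5}}{4990}\right) + \left(2 - - \frac{7}{2}\right)\right) = - 116 \left(\left(- \frac{5}{499} - \frac{\sqrt{5}}{4990}\right) + \left(2 + \frac{7}{2}\right)\right) = - 116 \left(\left(- \frac{5}{499} - \frac{\sqrt{5}}{4990}\right) + \frac{11}{2}\right) = - 116 \left(\frac{5479}{998} - \frac{\sqrt{5}}{4990}\right) = - \frac{317782}{499} + \frac{58 \sqrt{5}}{2495}$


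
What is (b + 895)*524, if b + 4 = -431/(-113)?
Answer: 52983736/113 ≈ 4.6888e+5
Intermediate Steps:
b = -21/113 (b = -4 - 431/(-113) = -4 - 431*(-1/113) = -4 + 431/113 = -21/113 ≈ -0.18584)
(b + 895)*524 = (-21/113 + 895)*524 = (101114/113)*524 = 52983736/113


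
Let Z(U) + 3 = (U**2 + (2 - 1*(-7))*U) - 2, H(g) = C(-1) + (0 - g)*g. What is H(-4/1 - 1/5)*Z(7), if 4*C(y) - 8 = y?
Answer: -170023/100 ≈ -1700.2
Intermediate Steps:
C(y) = 2 + y/4
H(g) = 7/4 - g**2 (H(g) = (2 + (1/4)*(-1)) + (0 - g)*g = (2 - 1/4) + (-g)*g = 7/4 - g**2)
Z(U) = -5 + U**2 + 9*U (Z(U) = -3 + ((U**2 + (2 - 1*(-7))*U) - 2) = -3 + ((U**2 + (2 + 7)*U) - 2) = -3 + ((U**2 + 9*U) - 2) = -3 + (-2 + U**2 + 9*U) = -5 + U**2 + 9*U)
H(-4/1 - 1/5)*Z(7) = (7/4 - (-4/1 - 1/5)**2)*(-5 + 7**2 + 9*7) = (7/4 - (-4*1 - 1*1/5)**2)*(-5 + 49 + 63) = (7/4 - (-4 - 1/5)**2)*107 = (7/4 - (-21/5)**2)*107 = (7/4 - 1*441/25)*107 = (7/4 - 441/25)*107 = -1589/100*107 = -170023/100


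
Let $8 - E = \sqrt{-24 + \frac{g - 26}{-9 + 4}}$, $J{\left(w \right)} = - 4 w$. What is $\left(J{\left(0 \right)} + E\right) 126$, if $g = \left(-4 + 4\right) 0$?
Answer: $1008 - \frac{126 i \sqrt{470}}{5} \approx 1008.0 - 546.32 i$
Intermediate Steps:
$g = 0$ ($g = 0 \cdot 0 = 0$)
$E = 8 - \frac{i \sqrt{470}}{5}$ ($E = 8 - \sqrt{-24 + \frac{0 - 26}{-9 + 4}} = 8 - \sqrt{-24 - \frac{26}{-5}} = 8 - \sqrt{-24 - - \frac{26}{5}} = 8 - \sqrt{-24 + \frac{26}{5}} = 8 - \sqrt{- \frac{94}{5}} = 8 - \frac{i \sqrt{470}}{5} \approx 8.0 - 4.3359 i$)
$\left(J{\left(0 \right)} + E\right) 126 = \left(\left(-4\right) 0 + \left(8 - \frac{i \sqrt{470}}{5}\right)\right) 126 = \left(0 + \left(8 - \frac{i \sqrt{470}}{5}\right)\right) 126 = \left(8 - \frac{i \sqrt{470}}{5}\right) 126 = 1008 - \frac{126 i \sqrt{470}}{5}$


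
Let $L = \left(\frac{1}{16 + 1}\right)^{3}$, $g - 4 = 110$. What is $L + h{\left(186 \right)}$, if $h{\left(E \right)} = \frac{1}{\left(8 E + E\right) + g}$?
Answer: $\frac{6701}{8784444} \approx 0.00076283$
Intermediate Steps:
$g = 114$ ($g = 4 + 110 = 114$)
$L = \frac{1}{4913}$ ($L = \left(\frac{1}{17}\right)^{3} = \frac{1}{4913} \approx 0.00020354$)
$h{\left(E \right)} = \frac{1}{114 + 9 E}$ ($h{\left(E \right)} = \frac{1}{\left(8 E + E\right) + 114} = \frac{1}{9 E + 114} = \frac{1}{114 + 9 E}$)
$L + h{\left(186 \right)} = \frac{1}{4913} + \frac{1}{3 \left(38 + 3 \cdot 186\right)} = \frac{1}{4913} + \frac{1}{3 \left(38 + 558\right)} = \frac{1}{4913} + \frac{1}{3 \cdot 596} = \frac{1}{4913} + \frac{1}{3} \cdot \frac{1}{596} = \frac{1}{4913} + \frac{1}{1788} = \frac{6701}{8784444}$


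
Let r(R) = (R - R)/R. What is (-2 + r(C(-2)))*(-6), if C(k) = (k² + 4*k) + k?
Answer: 12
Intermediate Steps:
C(k) = k² + 5*k
r(R) = 0 (r(R) = 0/R = 0)
(-2 + r(C(-2)))*(-6) = (-2 + 0)*(-6) = -2*(-6) = 12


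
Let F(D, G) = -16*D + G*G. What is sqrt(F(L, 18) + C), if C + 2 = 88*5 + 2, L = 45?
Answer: 2*sqrt(11) ≈ 6.6332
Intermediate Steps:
C = 440 (C = -2 + (88*5 + 2) = -2 + (440 + 2) = -2 + 442 = 440)
F(D, G) = G**2 - 16*D (F(D, G) = -16*D + G**2 = G**2 - 16*D)
sqrt(F(L, 18) + C) = sqrt((18**2 - 16*45) + 440) = sqrt((324 - 720) + 440) = sqrt(-396 + 440) = sqrt(44) = 2*sqrt(11)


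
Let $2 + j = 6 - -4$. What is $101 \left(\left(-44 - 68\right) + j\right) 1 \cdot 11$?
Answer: $-115544$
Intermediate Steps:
$j = 8$ ($j = -2 + \left(6 - -4\right) = -2 + \left(6 + 4\right) = -2 + 10 = 8$)
$101 \left(\left(-44 - 68\right) + j\right) 1 \cdot 11 = 101 \left(\left(-44 - 68\right) + 8\right) 1 \cdot 11 = 101 \left(-112 + 8\right) 11 = 101 \left(-104\right) 11 = \left(-10504\right) 11 = -115544$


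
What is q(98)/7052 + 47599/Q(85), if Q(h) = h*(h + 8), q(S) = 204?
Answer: 84320192/13936515 ≈ 6.0503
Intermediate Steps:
Q(h) = h*(8 + h)
q(98)/7052 + 47599/Q(85) = 204/7052 + 47599/((85*(8 + 85))) = 204*(1/7052) + 47599/((85*93)) = 51/1763 + 47599/7905 = 84320192/13936515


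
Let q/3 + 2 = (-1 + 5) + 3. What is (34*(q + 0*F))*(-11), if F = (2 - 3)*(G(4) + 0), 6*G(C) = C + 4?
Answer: -5610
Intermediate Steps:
G(C) = 2/3 + C/6 (G(C) = (C + 4)/6 = (4 + C)/6 = 2/3 + C/6)
F = -4/3 (F = (2 - 3)*((2/3 + (1/6)*4) + 0) = -((2/3 + 2/3) + 0) = -(4/3 + 0) = -1*4/3 = -4/3 ≈ -1.3333)
q = 15 (q = -6 + 3*((-1 + 5) + 3) = -6 + 3*(4 + 3) = -6 + 3*7 = -6 + 21 = 15)
(34*(q + 0*F))*(-11) = (34*(15 + 0*(-4/3)))*(-11) = (34*(15 + 0))*(-11) = (34*15)*(-11) = 510*(-11) = -5610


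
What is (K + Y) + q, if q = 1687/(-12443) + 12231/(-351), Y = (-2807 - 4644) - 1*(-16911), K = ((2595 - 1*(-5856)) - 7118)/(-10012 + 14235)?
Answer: 6438523425937/683108257 ≈ 9425.3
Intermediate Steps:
K = 1333/4223 (K = ((2595 + 5856) - 7118)/4223 = (8451 - 7118)*(1/4223) = 1333*(1/4223) = 1333/4223 ≈ 0.31565)
Y = 9460 (Y = -7451 + 16911 = 9460)
q = -5658610/161759 (q = 1687*(-1/12443) + 12231*(-1/351) = -1687/12443 - 453/13 = -5658610/161759 ≈ -34.982)
(K + Y) + q = (1333/4223 + 9460) - 5658610/161759 = 39950913/4223 - 5658610/161759 = 6438523425937/683108257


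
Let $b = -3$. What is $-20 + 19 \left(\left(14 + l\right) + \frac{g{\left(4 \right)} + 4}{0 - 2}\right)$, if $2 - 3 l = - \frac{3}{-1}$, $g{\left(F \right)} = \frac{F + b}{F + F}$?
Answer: $\frac{9623}{48} \approx 200.48$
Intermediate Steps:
$g{\left(F \right)} = \frac{-3 + F}{2 F}$ ($g{\left(F \right)} = \frac{F - 3}{F + F} = \frac{-3 + F}{2 F}$)
$l = - \frac{1}{3}$ ($l = \frac{2}{3} - \frac{\left(-3\right) \frac{1}{-1}}{3} = \frac{2}{3} - \frac{\left(-3\right) \left(-1\right)}{3} = \frac{2}{3} - 1 = - \frac{1}{3} \approx -0.33333$)
$-20 + 19 \left(\left(14 + l\right) + \frac{g{\left(4 \right)} + 4}{0 - 2}\right) = -20 + 19 \left(\left(14 - \frac{1}{3}\right) + \frac{\frac{-3 + 4}{2 \cdot 4} + 4}{0 - 2}\right) = -20 + 19 \left(\frac{41}{3} + \frac{\frac{1}{2} \cdot \frac{1}{4} \cdot 1 + 4}{-2}\right) = -20 + 19 \left(\frac{41}{3} + \left(\frac{1}{8} + 4\right) \left(- \frac{1}{2}\right)\right) = -20 + 19 \left(\frac{41}{3} + \frac{33}{8} \left(- \frac{1}{2}\right)\right) = -20 + 19 \left(\frac{41}{3} - \frac{33}{16}\right) = -20 + 19 \cdot \frac{557}{48} = -20 + \frac{10583}{48} = \frac{9623}{48}$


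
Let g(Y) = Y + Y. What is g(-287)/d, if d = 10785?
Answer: -574/10785 ≈ -0.053222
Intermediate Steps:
g(Y) = 2*Y
g(-287)/d = (2*(-287))/10785 = -574*1/10785 = -574/10785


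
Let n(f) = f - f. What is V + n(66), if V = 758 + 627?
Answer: 1385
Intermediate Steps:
n(f) = 0
V = 1385
V + n(66) = 1385 + 0 = 1385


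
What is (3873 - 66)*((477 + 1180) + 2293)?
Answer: 15037650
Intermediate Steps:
(3873 - 66)*((477 + 1180) + 2293) = 3807*(1657 + 2293) = 3807*3950 = 15037650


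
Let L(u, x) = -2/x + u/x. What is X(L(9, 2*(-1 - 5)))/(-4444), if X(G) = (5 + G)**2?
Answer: -2809/639936 ≈ -0.0043895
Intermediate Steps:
X(L(9, 2*(-1 - 5)))/(-4444) = (5 + (-2 + 9)/((2*(-1 - 5))))**2/(-4444) = (5 + 7/(2*(-6)))**2*(-1/4444) = (5 + 7/(-12))**2*(-1/4444) = (5 - 1/12*7)**2*(-1/4444) = (5 - 7/12)**2*(-1/4444) = (53/12)**2*(-1/4444) = (2809/144)*(-1/4444) = -2809/639936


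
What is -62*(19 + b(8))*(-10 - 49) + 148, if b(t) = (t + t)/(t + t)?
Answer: 73308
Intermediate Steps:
b(t) = 1 (b(t) = (2*t)/((2*t)) = (2*t)*(1/(2*t)) = 1)
-62*(19 + b(8))*(-10 - 49) + 148 = -62*(19 + 1)*(-10 - 49) + 148 = -1240*(-59) + 148 = -62*(-1180) + 148 = 73160 + 148 = 73308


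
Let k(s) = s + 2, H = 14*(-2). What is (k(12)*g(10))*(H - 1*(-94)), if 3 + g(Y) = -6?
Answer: -8316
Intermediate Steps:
g(Y) = -9 (g(Y) = -3 - 6 = -9)
H = -28
k(s) = 2 + s
(k(12)*g(10))*(H - 1*(-94)) = ((2 + 12)*(-9))*(-28 - 1*(-94)) = (14*(-9))*(-28 + 94) = -126*66 = -8316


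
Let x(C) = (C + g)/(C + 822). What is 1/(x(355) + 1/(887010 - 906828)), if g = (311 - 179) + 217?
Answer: 2120526/1268245 ≈ 1.6720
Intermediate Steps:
g = 349 (g = 132 + 217 = 349)
x(C) = (349 + C)/(822 + C) (x(C) = (C + 349)/(C + 822) = (349 + C)/(822 + C))
1/(x(355) + 1/(887010 - 906828)) = 1/((349 + 355)/(822 + 355) + 1/(887010 - 906828)) = 1/(704/1177 + 1/(-19818)) = 1/((1/1177)*704 - 1/19818) = 1/(64/107 - 1/19818) = 1/(1268245/2120526) = 2120526/1268245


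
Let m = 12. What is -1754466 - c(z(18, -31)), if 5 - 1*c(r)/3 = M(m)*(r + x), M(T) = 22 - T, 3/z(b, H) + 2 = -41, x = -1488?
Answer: -77362293/43 ≈ -1.7991e+6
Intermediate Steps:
z(b, H) = -3/43 (z(b, H) = 3/(-2 - 41) = 3/(-43) = 3*(-1/43) = -3/43)
c(r) = 44655 - 30*r (c(r) = 15 - 3*(22 - 1*12)*(r - 1488) = 15 - 3*(22 - 12)*(-1488 + r) = 15 - 30*(-1488 + r) = 15 - 3*(-14880 + 10*r) = 15 + (44640 - 30*r) = 44655 - 30*r)
-1754466 - c(z(18, -31)) = -1754466 - (44655 - 30*(-3/43)) = -1754466 - (44655 + 90/43) = -1754466 - 1*1920255/43 = -1754466 - 1920255/43 = -77362293/43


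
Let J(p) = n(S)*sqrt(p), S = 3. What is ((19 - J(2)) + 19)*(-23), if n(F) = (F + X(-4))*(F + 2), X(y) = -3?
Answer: -874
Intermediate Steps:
n(F) = (-3 + F)*(2 + F) (n(F) = (F - 3)*(F + 2) = (-3 + F)*(2 + F))
J(p) = 0 (J(p) = (-6 + 3**2 - 1*3)*sqrt(p) = (-6 + 9 - 3)*sqrt(p) = 0*sqrt(p) = 0)
((19 - J(2)) + 19)*(-23) = ((19 - 1*0) + 19)*(-23) = ((19 + 0) + 19)*(-23) = (19 + 19)*(-23) = 38*(-23) = -874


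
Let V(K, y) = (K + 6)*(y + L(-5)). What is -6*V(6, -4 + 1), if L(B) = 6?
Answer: -216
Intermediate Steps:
V(K, y) = (6 + K)*(6 + y) (V(K, y) = (K + 6)*(y + 6) = (6 + K)*(6 + y))
-6*V(6, -4 + 1) = -6*(36 + 6*6 + 6*(-4 + 1) + 6*(-4 + 1)) = -6*(36 + 36 + 6*(-3) + 6*(-3)) = -6*(36 + 36 - 18 - 18) = -6*36 = -216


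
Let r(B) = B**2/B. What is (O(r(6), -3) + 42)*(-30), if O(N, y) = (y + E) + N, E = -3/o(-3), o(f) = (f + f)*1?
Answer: -1365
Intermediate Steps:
o(f) = 2*f (o(f) = (2*f)*1 = 2*f)
r(B) = B
E = 1/2 (E = -3/(2*(-3)) = -3/(-6) = -3*(-1/6) = 1/2 ≈ 0.50000)
O(N, y) = 1/2 + N + y (O(N, y) = (y + 1/2) + N = (1/2 + y) + N = 1/2 + N + y)
(O(r(6), -3) + 42)*(-30) = ((1/2 + 6 - 3) + 42)*(-30) = (7/2 + 42)*(-30) = (91/2)*(-30) = -1365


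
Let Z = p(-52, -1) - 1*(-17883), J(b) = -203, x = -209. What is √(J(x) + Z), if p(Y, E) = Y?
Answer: 2*√4407 ≈ 132.77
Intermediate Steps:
Z = 17831 (Z = -52 - 1*(-17883) = -52 + 17883 = 17831)
√(J(x) + Z) = √(-203 + 17831) = √17628 = 2*√4407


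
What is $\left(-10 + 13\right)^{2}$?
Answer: $9$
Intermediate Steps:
$\left(-10 + 13\right)^{2} = 3^{2} = 9$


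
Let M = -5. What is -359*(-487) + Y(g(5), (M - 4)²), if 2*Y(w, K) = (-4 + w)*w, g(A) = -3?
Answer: 349687/2 ≈ 1.7484e+5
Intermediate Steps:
Y(w, K) = w*(-4 + w)/2 (Y(w, K) = ((-4 + w)*w)/2 = (w*(-4 + w))/2 = w*(-4 + w)/2)
-359*(-487) + Y(g(5), (M - 4)²) = -359*(-487) + (½)*(-3)*(-4 - 3) = 174833 + (½)*(-3)*(-7) = 174833 + 21/2 = 349687/2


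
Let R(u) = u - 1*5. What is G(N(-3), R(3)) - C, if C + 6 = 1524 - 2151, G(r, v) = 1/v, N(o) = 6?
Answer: 1265/2 ≈ 632.50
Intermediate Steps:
R(u) = -5 + u (R(u) = u - 5 = -5 + u)
C = -633 (C = -6 + (1524 - 2151) = -6 - 627 = -633)
G(N(-3), R(3)) - C = 1/(-5 + 3) - 1*(-633) = 1/(-2) + 633 = -½ + 633 = 1265/2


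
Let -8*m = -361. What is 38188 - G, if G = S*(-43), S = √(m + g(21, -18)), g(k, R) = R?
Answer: 38188 + 43*√434/4 ≈ 38412.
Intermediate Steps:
m = 361/8 (m = -⅛*(-361) = 361/8 ≈ 45.125)
S = √434/4 (S = √(361/8 - 18) = √(217/8) = √434/4 ≈ 5.2082)
G = -43*√434/4 (G = (√434/4)*(-43) = -43*√434/4 ≈ -223.95)
38188 - G = 38188 - (-43)*√434/4 = 38188 + 43*√434/4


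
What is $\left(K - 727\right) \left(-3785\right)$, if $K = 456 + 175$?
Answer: $363360$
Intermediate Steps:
$K = 631$
$\left(K - 727\right) \left(-3785\right) = \left(631 - 727\right) \left(-3785\right) = \left(-96\right) \left(-3785\right) = 363360$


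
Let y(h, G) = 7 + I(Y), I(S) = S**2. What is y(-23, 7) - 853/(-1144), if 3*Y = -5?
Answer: 108349/10296 ≈ 10.523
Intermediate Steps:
Y = -5/3 (Y = (1/3)*(-5) = -5/3 ≈ -1.6667)
y(h, G) = 88/9 (y(h, G) = 7 + (-5/3)**2 = 7 + 25/9 = 88/9)
y(-23, 7) - 853/(-1144) = 88/9 - 853/(-1144) = 88/9 - 853*(-1/1144) = 88/9 + 853/1144 = 108349/10296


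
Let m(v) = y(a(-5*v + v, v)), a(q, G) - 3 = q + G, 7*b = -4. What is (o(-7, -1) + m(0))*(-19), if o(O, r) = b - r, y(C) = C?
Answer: -456/7 ≈ -65.143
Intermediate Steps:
b = -4/7 (b = (1/7)*(-4) = -4/7 ≈ -0.57143)
a(q, G) = 3 + G + q (a(q, G) = 3 + (q + G) = 3 + (G + q) = 3 + G + q)
o(O, r) = -4/7 - r
m(v) = 3 - 3*v (m(v) = 3 + v + (-5*v + v) = 3 + v - 4*v = 3 - 3*v)
(o(-7, -1) + m(0))*(-19) = ((-4/7 - 1*(-1)) + (3 - 3*0))*(-19) = ((-4/7 + 1) + (3 + 0))*(-19) = (3/7 + 3)*(-19) = (24/7)*(-19) = -456/7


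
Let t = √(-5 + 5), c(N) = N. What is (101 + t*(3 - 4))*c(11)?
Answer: 1111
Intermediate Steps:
t = 0 (t = √0 = 0)
(101 + t*(3 - 4))*c(11) = (101 + 0*(3 - 4))*11 = (101 + 0*(-1))*11 = (101 + 0)*11 = 101*11 = 1111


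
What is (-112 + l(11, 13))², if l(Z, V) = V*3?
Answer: 5329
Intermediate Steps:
l(Z, V) = 3*V
(-112 + l(11, 13))² = (-112 + 3*13)² = (-112 + 39)² = (-73)² = 5329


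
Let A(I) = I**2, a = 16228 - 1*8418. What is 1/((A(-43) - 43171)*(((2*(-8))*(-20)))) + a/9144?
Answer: 4302997219/5037978240 ≈ 0.85411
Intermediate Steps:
a = 7810 (a = 16228 - 8418 = 7810)
1/((A(-43) - 43171)*(((2*(-8))*(-20)))) + a/9144 = 1/(((-43)**2 - 43171)*(((2*(-8))*(-20)))) + 7810/9144 = 1/((1849 - 43171)*((-16*(-20)))) + 7810*(1/9144) = 1/(-41322*320) + 3905/4572 = -1/41322*1/320 + 3905/4572 = -1/13223040 + 3905/4572 = 4302997219/5037978240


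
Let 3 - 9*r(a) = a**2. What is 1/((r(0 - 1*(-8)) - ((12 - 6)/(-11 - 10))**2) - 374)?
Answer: -441/167959 ≈ -0.0026256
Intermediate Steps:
r(a) = 1/3 - a**2/9
1/((r(0 - 1*(-8)) - ((12 - 6)/(-11 - 10))**2) - 374) = 1/(((1/3 - (0 - 1*(-8))**2/9) - ((12 - 6)/(-11 - 10))**2) - 374) = 1/(((1/3 - (0 + 8)**2/9) - (6/(-21))**2) - 374) = 1/(((1/3 - 1/9*8**2) - (6*(-1/21))**2) - 374) = 1/(((1/3 - 1/9*64) - (-2/7)**2) - 374) = 1/(((1/3 - 64/9) - 1*4/49) - 374) = 1/((-61/9 - 4/49) - 374) = 1/(-3025/441 - 374) = 1/(-167959/441) = -441/167959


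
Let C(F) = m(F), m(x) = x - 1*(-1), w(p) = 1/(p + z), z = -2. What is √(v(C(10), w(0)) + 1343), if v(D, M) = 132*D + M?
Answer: 9*√138/2 ≈ 52.863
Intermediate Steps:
w(p) = 1/(-2 + p) (w(p) = 1/(p - 2) = 1/(-2 + p))
m(x) = 1 + x (m(x) = x + 1 = 1 + x)
C(F) = 1 + F
v(D, M) = M + 132*D
√(v(C(10), w(0)) + 1343) = √((1/(-2 + 0) + 132*(1 + 10)) + 1343) = √((1/(-2) + 132*11) + 1343) = √((-½ + 1452) + 1343) = √(2903/2 + 1343) = √(5589/2) = 9*√138/2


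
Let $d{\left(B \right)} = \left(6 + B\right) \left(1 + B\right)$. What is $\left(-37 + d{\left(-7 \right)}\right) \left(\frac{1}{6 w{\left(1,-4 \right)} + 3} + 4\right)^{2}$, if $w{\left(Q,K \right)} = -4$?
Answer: $- \frac{213559}{441} \approx -484.26$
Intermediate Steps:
$d{\left(B \right)} = \left(1 + B\right) \left(6 + B\right)$
$\left(-37 + d{\left(-7 \right)}\right) \left(\frac{1}{6 w{\left(1,-4 \right)} + 3} + 4\right)^{2} = \left(-37 + \left(6 + \left(-7\right)^{2} + 7 \left(-7\right)\right)\right) \left(\frac{1}{6 \left(-4\right) + 3} + 4\right)^{2} = \left(-37 + \left(6 + 49 - 49\right)\right) \left(\frac{1}{-24 + 3} + 4\right)^{2} = \left(-37 + 6\right) \left(\frac{1}{-21} + 4\right)^{2} = - 31 \left(- \frac{1}{21} + 4\right)^{2} = - 31 \left(\frac{83}{21}\right)^{2} = \left(-31\right) \frac{6889}{441} = - \frac{213559}{441}$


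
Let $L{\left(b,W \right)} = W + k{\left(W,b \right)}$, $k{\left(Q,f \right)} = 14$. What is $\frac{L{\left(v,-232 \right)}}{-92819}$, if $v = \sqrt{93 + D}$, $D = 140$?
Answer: $\frac{218}{92819} \approx 0.0023487$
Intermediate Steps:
$v = \sqrt{233}$ ($v = \sqrt{93 + 140} = \sqrt{233} \approx 15.264$)
$L{\left(b,W \right)} = 14 + W$ ($L{\left(b,W \right)} = W + 14 = 14 + W$)
$\frac{L{\left(v,-232 \right)}}{-92819} = \frac{14 - 232}{-92819} = \left(-218\right) \left(- \frac{1}{92819}\right) = \frac{218}{92819}$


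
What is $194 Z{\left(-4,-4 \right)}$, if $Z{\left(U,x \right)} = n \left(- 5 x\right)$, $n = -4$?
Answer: $-15520$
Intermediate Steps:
$Z{\left(U,x \right)} = 20 x$ ($Z{\left(U,x \right)} = - 4 \left(- 5 x\right) = 20 x$)
$194 Z{\left(-4,-4 \right)} = 194 \cdot 20 \left(-4\right) = 194 \left(-80\right) = -15520$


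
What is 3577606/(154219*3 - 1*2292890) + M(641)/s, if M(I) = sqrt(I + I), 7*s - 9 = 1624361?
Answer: -3577606/1830233 + 7*sqrt(1282)/1624370 ≈ -1.9546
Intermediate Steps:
s = 1624370/7 (s = 9/7 + (1/7)*1624361 = 9/7 + 1624361/7 = 1624370/7 ≈ 2.3205e+5)
M(I) = sqrt(2)*sqrt(I) (M(I) = sqrt(2*I) = sqrt(2)*sqrt(I))
3577606/(154219*3 - 1*2292890) + M(641)/s = 3577606/(154219*3 - 1*2292890) + (sqrt(2)*sqrt(641))/(1624370/7) = 3577606/(462657 - 2292890) + sqrt(1282)*(7/1624370) = 3577606/(-1830233) + 7*sqrt(1282)/1624370 = 3577606*(-1/1830233) + 7*sqrt(1282)/1624370 = -3577606/1830233 + 7*sqrt(1282)/1624370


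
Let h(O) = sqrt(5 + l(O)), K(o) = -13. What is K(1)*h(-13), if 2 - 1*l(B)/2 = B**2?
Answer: -13*I*sqrt(329) ≈ -235.8*I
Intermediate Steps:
l(B) = 4 - 2*B**2
h(O) = sqrt(9 - 2*O**2) (h(O) = sqrt(5 + (4 - 2*O**2)) = sqrt(9 - 2*O**2))
K(1)*h(-13) = -13*sqrt(9 - 2*(-13)**2) = -13*sqrt(9 - 2*169) = -13*sqrt(9 - 338) = -13*I*sqrt(329)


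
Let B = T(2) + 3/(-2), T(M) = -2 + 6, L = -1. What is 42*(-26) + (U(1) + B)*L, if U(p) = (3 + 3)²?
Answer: -2261/2 ≈ -1130.5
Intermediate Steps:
T(M) = 4
U(p) = 36 (U(p) = 6² = 36)
B = 5/2 (B = 4 + 3/(-2) = 4 + 3*(-½) = 4 - 3/2 = 5/2 ≈ 2.5000)
42*(-26) + (U(1) + B)*L = 42*(-26) + (36 + 5/2)*(-1) = -1092 + (77/2)*(-1) = -1092 - 77/2 = -2261/2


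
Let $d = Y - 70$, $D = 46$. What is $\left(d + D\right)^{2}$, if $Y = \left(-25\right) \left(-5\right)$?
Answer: $10201$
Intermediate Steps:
$Y = 125$
$d = 55$ ($d = 125 - 70 = 55$)
$\left(d + D\right)^{2} = \left(55 + 46\right)^{2} = 101^{2} = 10201$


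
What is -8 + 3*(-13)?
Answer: -47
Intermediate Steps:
-8 + 3*(-13) = -8 - 39 = -47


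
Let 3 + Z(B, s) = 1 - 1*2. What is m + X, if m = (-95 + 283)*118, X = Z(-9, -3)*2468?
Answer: 12312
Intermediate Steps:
Z(B, s) = -4 (Z(B, s) = -3 + (1 - 1*2) = -3 + (1 - 2) = -3 - 1 = -4)
X = -9872 (X = -4*2468 = -9872)
m = 22184 (m = 188*118 = 22184)
m + X = 22184 - 9872 = 12312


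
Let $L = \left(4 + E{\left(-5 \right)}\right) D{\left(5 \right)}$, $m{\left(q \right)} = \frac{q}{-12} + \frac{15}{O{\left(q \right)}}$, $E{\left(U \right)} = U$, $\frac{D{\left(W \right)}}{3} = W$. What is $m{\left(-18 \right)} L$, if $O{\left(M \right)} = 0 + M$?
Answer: $-10$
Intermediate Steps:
$D{\left(W \right)} = 3 W$
$O{\left(M \right)} = M$
$m{\left(q \right)} = \frac{15}{q} - \frac{q}{12}$ ($m{\left(q \right)} = \frac{q}{-12} + \frac{15}{q} = q \left(- \frac{1}{12}\right) + \frac{15}{q} = - \frac{q}{12} + \frac{15}{q} = \frac{15}{q} - \frac{q}{12}$)
$L = -15$ ($L = \left(4 - 5\right) 3 \cdot 5 = \left(-1\right) 15 = -15$)
$m{\left(-18 \right)} L = \left(\frac{15}{-18} - - \frac{3}{2}\right) \left(-15\right) = \left(15 \left(- \frac{1}{18}\right) + \frac{3}{2}\right) \left(-15\right) = \left(- \frac{5}{6} + \frac{3}{2}\right) \left(-15\right) = \frac{2}{3} \left(-15\right) = -10$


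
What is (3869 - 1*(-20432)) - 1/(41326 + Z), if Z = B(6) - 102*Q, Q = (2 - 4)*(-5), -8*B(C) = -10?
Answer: 3918025925/161229 ≈ 24301.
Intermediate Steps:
B(C) = 5/4 (B(C) = -⅛*(-10) = 5/4)
Q = 10 (Q = -2*(-5) = 10)
Z = -4075/4 (Z = 5/4 - 102*10 = 5/4 - 1020 = -4075/4 ≈ -1018.8)
(3869 - 1*(-20432)) - 1/(41326 + Z) = (3869 - 1*(-20432)) - 1/(41326 - 4075/4) = (3869 + 20432) - 1/161229/4 = 24301 - 1*4/161229 = 24301 - 4/161229 = 3918025925/161229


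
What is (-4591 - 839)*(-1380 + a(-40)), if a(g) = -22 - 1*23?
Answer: 7737750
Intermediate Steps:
a(g) = -45 (a(g) = -22 - 23 = -45)
(-4591 - 839)*(-1380 + a(-40)) = (-4591 - 839)*(-1380 - 45) = -5430*(-1425) = 7737750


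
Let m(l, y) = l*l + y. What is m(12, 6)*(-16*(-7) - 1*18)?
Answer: 14100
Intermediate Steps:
m(l, y) = y + l² (m(l, y) = l² + y = y + l²)
m(12, 6)*(-16*(-7) - 1*18) = (6 + 12²)*(-16*(-7) - 1*18) = (6 + 144)*(112 - 18) = 150*94 = 14100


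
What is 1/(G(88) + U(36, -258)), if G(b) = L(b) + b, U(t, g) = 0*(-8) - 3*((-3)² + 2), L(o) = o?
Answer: 1/143 ≈ 0.0069930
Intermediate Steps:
U(t, g) = -33 (U(t, g) = 0 - 3*(9 + 2) = 0 - 3*11 = 0 - 33 = -33)
G(b) = 2*b (G(b) = b + b = 2*b)
1/(G(88) + U(36, -258)) = 1/(2*88 - 33) = 1/(176 - 33) = 1/143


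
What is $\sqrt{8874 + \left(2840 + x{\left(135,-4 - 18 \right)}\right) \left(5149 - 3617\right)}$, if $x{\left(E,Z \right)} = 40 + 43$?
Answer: $\sqrt{4486910} \approx 2118.2$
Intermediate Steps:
$x{\left(E,Z \right)} = 83$
$\sqrt{8874 + \left(2840 + x{\left(135,-4 - 18 \right)}\right) \left(5149 - 3617\right)} = \sqrt{8874 + \left(2840 + 83\right) \left(5149 - 3617\right)} = \sqrt{8874 + 2923 \cdot 1532} = \sqrt{8874 + 4478036} = \sqrt{4486910}$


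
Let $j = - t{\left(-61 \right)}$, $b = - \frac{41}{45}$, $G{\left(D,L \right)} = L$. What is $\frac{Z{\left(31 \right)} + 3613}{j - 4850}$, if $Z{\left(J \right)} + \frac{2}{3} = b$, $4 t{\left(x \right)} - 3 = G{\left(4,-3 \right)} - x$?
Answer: $- \frac{650056}{875745} \approx -0.74229$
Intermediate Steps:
$b = - \frac{41}{45}$ ($b = \left(-41\right) \frac{1}{45} = - \frac{41}{45} \approx -0.91111$)
$t{\left(x \right)} = - \frac{x}{4}$ ($t{\left(x \right)} = \frac{3}{4} + \frac{-3 - x}{4} = \frac{3}{4} - \left(\frac{3}{4} + \frac{x}{4}\right) = - \frac{x}{4}$)
$j = - \frac{61}{4}$ ($j = - \frac{\left(-1\right) \left(-61\right)}{4} = \left(-1\right) \frac{61}{4} = - \frac{61}{4} \approx -15.25$)
$Z{\left(J \right)} = - \frac{71}{45}$ ($Z{\left(J \right)} = - \frac{2}{3} - \frac{41}{45} = - \frac{71}{45}$)
$\frac{Z{\left(31 \right)} + 3613}{j - 4850} = \frac{- \frac{71}{45} + 3613}{- \frac{61}{4} - 4850} = \frac{162514}{45 \left(- \frac{19461}{4}\right)} = \frac{162514}{45} \left(- \frac{4}{19461}\right) = - \frac{650056}{875745}$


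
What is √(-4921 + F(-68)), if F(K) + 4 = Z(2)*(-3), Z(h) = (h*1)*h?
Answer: I*√4937 ≈ 70.264*I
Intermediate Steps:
Z(h) = h² (Z(h) = h*h = h²)
F(K) = -16 (F(K) = -4 + 2²*(-3) = -4 + 4*(-3) = -4 - 12 = -16)
√(-4921 + F(-68)) = √(-4921 - 16) = √(-4937) = I*√4937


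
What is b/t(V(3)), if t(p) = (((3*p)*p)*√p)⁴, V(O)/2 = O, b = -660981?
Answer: -220327/1632586752 ≈ -0.00013496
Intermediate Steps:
V(O) = 2*O
t(p) = 81*p¹⁰ (t(p) = ((3*p²)*√p)⁴ = (3*p^(5/2))⁴ = 81*p¹⁰)
b/t(V(3)) = -660981/(81*(2*3)¹⁰) = -660981/(81*6¹⁰) = -660981/(81*60466176) = -660981/4897760256 = -660981*1/4897760256 = -220327/1632586752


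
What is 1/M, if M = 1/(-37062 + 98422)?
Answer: 61360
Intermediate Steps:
M = 1/61360 ≈ 1.6297e-5
1/M = 1/(1/61360) = 61360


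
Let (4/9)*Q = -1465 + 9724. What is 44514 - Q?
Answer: 103725/4 ≈ 25931.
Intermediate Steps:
Q = 74331/4 (Q = 9*(-1465 + 9724)/4 = (9/4)*8259 = 74331/4 ≈ 18583.)
44514 - Q = 44514 - 1*74331/4 = 44514 - 74331/4 = 103725/4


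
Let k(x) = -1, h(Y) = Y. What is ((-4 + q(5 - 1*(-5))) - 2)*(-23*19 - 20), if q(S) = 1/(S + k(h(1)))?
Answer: 24221/9 ≈ 2691.2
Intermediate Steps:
q(S) = 1/(-1 + S) (q(S) = 1/(S - 1) = 1/(-1 + S))
((-4 + q(5 - 1*(-5))) - 2)*(-23*19 - 20) = ((-4 + 1/(-1 + (5 - 1*(-5)))) - 2)*(-23*19 - 20) = ((-4 + 1/(-1 + (5 + 5))) - 2)*(-437 - 20) = ((-4 + 1/(-1 + 10)) - 2)*(-457) = ((-4 + 1/9) - 2)*(-457) = ((-4 + ⅑) - 2)*(-457) = (-35/9 - 2)*(-457) = -53/9*(-457) = 24221/9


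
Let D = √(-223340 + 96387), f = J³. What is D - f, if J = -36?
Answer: 46656 + I*√126953 ≈ 46656.0 + 356.3*I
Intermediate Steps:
f = -46656 (f = (-36)³ = -46656)
D = I*√126953 (D = √(-126953) = I*√126953 ≈ 356.3*I)
D - f = I*√126953 - 1*(-46656) = I*√126953 + 46656 = 46656 + I*√126953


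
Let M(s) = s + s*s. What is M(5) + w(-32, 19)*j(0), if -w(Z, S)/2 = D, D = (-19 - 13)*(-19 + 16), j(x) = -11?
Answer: 2142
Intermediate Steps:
M(s) = s + s²
D = 96 (D = -32*(-3) = 96)
w(Z, S) = -192 (w(Z, S) = -2*96 = -192)
M(5) + w(-32, 19)*j(0) = 5*(1 + 5) - 192*(-11) = 5*6 + 2112 = 30 + 2112 = 2142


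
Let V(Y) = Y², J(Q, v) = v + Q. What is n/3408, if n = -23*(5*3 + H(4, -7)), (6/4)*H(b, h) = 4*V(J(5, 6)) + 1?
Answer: -23345/10224 ≈ -2.2834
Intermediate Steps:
J(Q, v) = Q + v
H(b, h) = 970/3 (H(b, h) = 2*(4*(5 + 6)² + 1)/3 = 2*(4*11² + 1)/3 = 2*(4*121 + 1)/3 = 2*(484 + 1)/3 = (⅔)*485 = 970/3)
n = -23345/3 (n = -23*(5*3 + 970/3) = -23*(15 + 970/3) = -23*1015/3 = -23345/3 ≈ -7781.7)
n/3408 = -23345/3/3408 = -23345/3*1/3408 = -23345/10224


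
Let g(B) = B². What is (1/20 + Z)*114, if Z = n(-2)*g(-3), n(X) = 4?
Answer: 41097/10 ≈ 4109.7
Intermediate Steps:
Z = 36 (Z = 4*(-3)² = 4*9 = 36)
(1/20 + Z)*114 = (1/20 + 36)*114 = (721/20)*114 = 41097/10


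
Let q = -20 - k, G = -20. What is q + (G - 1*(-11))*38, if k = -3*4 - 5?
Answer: -345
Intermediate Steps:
k = -17 (k = -12 - 5 = -17)
q = -3 (q = -20 - 1*(-17) = -20 + 17 = -3)
q + (G - 1*(-11))*38 = -3 + (-20 - 1*(-11))*38 = -3 + (-20 + 11)*38 = -3 - 9*38 = -3 - 342 = -345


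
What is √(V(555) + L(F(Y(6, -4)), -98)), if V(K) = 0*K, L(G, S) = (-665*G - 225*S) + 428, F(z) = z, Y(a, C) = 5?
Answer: √19153 ≈ 138.39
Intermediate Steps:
L(G, S) = 428 - 665*G - 225*S
V(K) = 0
√(V(555) + L(F(Y(6, -4)), -98)) = √(0 + (428 - 665*5 - 225*(-98))) = √(0 + (428 - 3325 + 22050)) = √(0 + 19153) = √19153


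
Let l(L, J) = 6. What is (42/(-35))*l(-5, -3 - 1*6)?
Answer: -36/5 ≈ -7.2000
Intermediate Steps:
(42/(-35))*l(-5, -3 - 1*6) = (42/(-35))*6 = (42*(-1/35))*6 = -6/5*6 = -36/5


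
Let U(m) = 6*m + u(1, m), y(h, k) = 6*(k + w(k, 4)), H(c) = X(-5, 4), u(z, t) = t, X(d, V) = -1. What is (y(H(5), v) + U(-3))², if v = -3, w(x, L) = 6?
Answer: 9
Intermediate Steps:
H(c) = -1
y(h, k) = 36 + 6*k (y(h, k) = 6*(k + 6) = 6*(6 + k) = 36 + 6*k)
U(m) = 7*m (U(m) = 6*m + m = 7*m)
(y(H(5), v) + U(-3))² = ((36 + 6*(-3)) + 7*(-3))² = ((36 - 18) - 21)² = (18 - 21)² = (-3)² = 9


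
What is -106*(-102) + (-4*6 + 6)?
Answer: 10794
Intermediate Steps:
-106*(-102) + (-4*6 + 6) = 10812 + (-24 + 6) = 10812 - 18 = 10794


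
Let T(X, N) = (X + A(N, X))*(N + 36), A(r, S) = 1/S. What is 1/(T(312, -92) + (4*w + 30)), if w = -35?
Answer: -39/685705 ≈ -5.6876e-5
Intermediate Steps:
T(X, N) = (36 + N)*(X + 1/X) (T(X, N) = (X + 1/X)*(N + 36) = (X + 1/X)*(36 + N) = (36 + N)*(X + 1/X))
1/(T(312, -92) + (4*w + 30)) = 1/((36 - 92 + 312²*(36 - 92))/312 + (4*(-35) + 30)) = 1/((36 - 92 + 97344*(-56))/312 + (-140 + 30)) = 1/((36 - 92 - 5451264)/312 - 110) = 1/((1/312)*(-5451320) - 110) = 1/(-681415/39 - 110) = 1/(-685705/39) = -39/685705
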